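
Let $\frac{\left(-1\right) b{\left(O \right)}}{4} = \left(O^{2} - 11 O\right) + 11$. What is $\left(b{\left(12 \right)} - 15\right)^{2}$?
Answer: $11449$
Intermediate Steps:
$b{\left(O \right)} = -44 - 4 O^{2} + 44 O$ ($b{\left(O \right)} = - 4 \left(\left(O^{2} - 11 O\right) + 11\right) = - 4 \left(11 + O^{2} - 11 O\right) = -44 - 4 O^{2} + 44 O$)
$\left(b{\left(12 \right)} - 15\right)^{2} = \left(\left(-44 - 4 \cdot 12^{2} + 44 \cdot 12\right) - 15\right)^{2} = \left(\left(-44 - 576 + 528\right) - 15\right)^{2} = \left(-92 - 15\right)^{2} = \left(-107\right)^{2} = 11449$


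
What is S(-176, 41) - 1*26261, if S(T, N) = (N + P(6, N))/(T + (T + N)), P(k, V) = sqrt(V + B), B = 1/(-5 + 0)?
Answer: -8167212/311 - 2*sqrt(255)/1555 ≈ -26261.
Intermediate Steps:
B = -1/5 (B = 1/(-5) = -1/5 ≈ -0.20000)
P(k, V) = sqrt(-1/5 + V) (P(k, V) = sqrt(V - 1/5) = sqrt(-1/5 + V))
S(T, N) = (N + sqrt(-5 + 25*N)/5)/(N + 2*T) (S(T, N) = (N + sqrt(-5 + 25*N)/5)/(T + (T + N)) = (N + sqrt(-5 + 25*N)/5)/(T + (N + T)) = (N + sqrt(-5 + 25*N)/5)/(N + 2*T))
S(-176, 41) - 1*26261 = (41 + sqrt(-5 + 25*41)/5)/(41 + 2*(-176)) - 1*26261 = (41 + sqrt(-5 + 1025)/5)/(41 - 352) - 26261 = (41 + sqrt(1020)/5)/(-311) - 26261 = -(41 + (2*sqrt(255))/5)/311 - 26261 = -(41 + 2*sqrt(255)/5)/311 - 26261 = (-41/311 - 2*sqrt(255)/1555) - 26261 = -8167212/311 - 2*sqrt(255)/1555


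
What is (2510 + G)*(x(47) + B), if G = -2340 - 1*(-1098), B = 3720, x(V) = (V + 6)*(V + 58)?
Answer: 11773380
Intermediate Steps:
x(V) = (6 + V)*(58 + V)
G = -1242 (G = -2340 + 1098 = -1242)
(2510 + G)*(x(47) + B) = (2510 - 1242)*((348 + 47² + 64*47) + 3720) = 1268*((348 + 2209 + 3008) + 3720) = 1268*(5565 + 3720) = 1268*9285 = 11773380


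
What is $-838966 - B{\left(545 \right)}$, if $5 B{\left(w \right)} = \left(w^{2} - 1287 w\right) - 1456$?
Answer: $- \frac{3788984}{5} \approx -7.578 \cdot 10^{5}$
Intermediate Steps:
$B{\left(w \right)} = - \frac{1456}{5} - \frac{1287 w}{5} + \frac{w^{2}}{5}$ ($B{\left(w \right)} = \frac{\left(w^{2} - 1287 w\right) - 1456}{5} = \frac{-1456 + w^{2} - 1287 w}{5} = - \frac{1456}{5} - \frac{1287 w}{5} + \frac{w^{2}}{5}$)
$-838966 - B{\left(545 \right)} = -838966 - \left(- \frac{1456}{5} - 140283 + \frac{545^{2}}{5}\right) = -838966 - \left(- \frac{1456}{5} - 140283 + \frac{1}{5} \cdot 297025\right) = -838966 - \left(- \frac{1456}{5} - 140283 + 59405\right) = -838966 - - \frac{405846}{5} = -838966 + \frac{405846}{5} = - \frac{3788984}{5}$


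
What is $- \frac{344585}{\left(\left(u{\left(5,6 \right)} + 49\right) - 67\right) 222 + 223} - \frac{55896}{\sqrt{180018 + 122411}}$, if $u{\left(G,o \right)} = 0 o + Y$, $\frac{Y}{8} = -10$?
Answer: $\frac{344585}{21533} - \frac{55896 \sqrt{302429}}{302429} \approx -85.638$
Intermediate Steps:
$Y = -80$ ($Y = 8 \left(-10\right) = -80$)
$u{\left(G,o \right)} = -80$ ($u{\left(G,o \right)} = 0 o - 80 = 0 - 80 = -80$)
$- \frac{344585}{\left(\left(u{\left(5,6 \right)} + 49\right) - 67\right) 222 + 223} - \frac{55896}{\sqrt{180018 + 122411}} = - \frac{344585}{\left(\left(-80 + 49\right) - 67\right) 222 + 223} - \frac{55896}{\sqrt{180018 + 122411}} = - \frac{344585}{\left(-31 - 67\right) 222 + 223} - \frac{55896}{\sqrt{302429}} = - \frac{344585}{\left(-98\right) 222 + 223} - 55896 \frac{\sqrt{302429}}{302429} = - \frac{344585}{-21756 + 223} - \frac{55896 \sqrt{302429}}{302429} = - \frac{344585}{-21533} - \frac{55896 \sqrt{302429}}{302429} = \left(-344585\right) \left(- \frac{1}{21533}\right) - \frac{55896 \sqrt{302429}}{302429} = \frac{344585}{21533} - \frac{55896 \sqrt{302429}}{302429}$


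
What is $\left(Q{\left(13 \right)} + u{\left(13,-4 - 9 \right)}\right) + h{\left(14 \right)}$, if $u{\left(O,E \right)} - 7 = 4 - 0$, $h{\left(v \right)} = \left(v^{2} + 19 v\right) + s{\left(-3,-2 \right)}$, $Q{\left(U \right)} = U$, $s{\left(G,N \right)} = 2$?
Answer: $488$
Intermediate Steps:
$h{\left(v \right)} = 2 + v^{2} + 19 v$ ($h{\left(v \right)} = \left(v^{2} + 19 v\right) + 2 = 2 + v^{2} + 19 v$)
$u{\left(O,E \right)} = 11$ ($u{\left(O,E \right)} = 7 + \left(4 - 0\right) = 7 + \left(4 + 0\right) = 7 + 4 = 11$)
$\left(Q{\left(13 \right)} + u{\left(13,-4 - 9 \right)}\right) + h{\left(14 \right)} = \left(13 + 11\right) + \left(2 + 14^{2} + 19 \cdot 14\right) = 24 + \left(2 + 196 + 266\right) = 24 + 464 = 488$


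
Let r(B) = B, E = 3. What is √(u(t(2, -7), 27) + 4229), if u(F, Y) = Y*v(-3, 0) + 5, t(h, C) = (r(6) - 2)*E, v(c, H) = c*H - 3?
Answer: √4153 ≈ 64.444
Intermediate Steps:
v(c, H) = -3 + H*c (v(c, H) = H*c - 3 = -3 + H*c)
t(h, C) = 12 (t(h, C) = (6 - 2)*3 = 4*3 = 12)
u(F, Y) = 5 - 3*Y (u(F, Y) = Y*(-3 + 0*(-3)) + 5 = Y*(-3 + 0) + 5 = Y*(-3) + 5 = -3*Y + 5 = 5 - 3*Y)
√(u(t(2, -7), 27) + 4229) = √((5 - 3*27) + 4229) = √((5 - 81) + 4229) = √(-76 + 4229) = √4153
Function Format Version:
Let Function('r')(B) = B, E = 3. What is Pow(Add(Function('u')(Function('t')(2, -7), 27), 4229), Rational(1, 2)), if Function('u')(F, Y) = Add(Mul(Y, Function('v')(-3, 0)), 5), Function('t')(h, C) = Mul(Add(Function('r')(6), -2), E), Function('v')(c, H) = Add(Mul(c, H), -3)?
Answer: Pow(4153, Rational(1, 2)) ≈ 64.444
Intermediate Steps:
Function('v')(c, H) = Add(-3, Mul(H, c)) (Function('v')(c, H) = Add(Mul(H, c), -3) = Add(-3, Mul(H, c)))
Function('t')(h, C) = 12 (Function('t')(h, C) = Mul(Add(6, -2), 3) = Mul(4, 3) = 12)
Function('u')(F, Y) = Add(5, Mul(-3, Y)) (Function('u')(F, Y) = Add(Mul(Y, Add(-3, Mul(0, -3))), 5) = Add(Mul(Y, Add(-3, 0)), 5) = Add(Mul(Y, -3), 5) = Add(Mul(-3, Y), 5) = Add(5, Mul(-3, Y)))
Pow(Add(Function('u')(Function('t')(2, -7), 27), 4229), Rational(1, 2)) = Pow(Add(Add(5, Mul(-3, 27)), 4229), Rational(1, 2)) = Pow(Add(Add(5, -81), 4229), Rational(1, 2)) = Pow(Add(-76, 4229), Rational(1, 2)) = Pow(4153, Rational(1, 2))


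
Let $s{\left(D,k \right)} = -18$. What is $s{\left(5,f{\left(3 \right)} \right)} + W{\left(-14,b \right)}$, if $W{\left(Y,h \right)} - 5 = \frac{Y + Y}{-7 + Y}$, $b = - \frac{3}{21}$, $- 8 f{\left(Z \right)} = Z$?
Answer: $- \frac{35}{3} \approx -11.667$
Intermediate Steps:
$f{\left(Z \right)} = - \frac{Z}{8}$
$b = - \frac{1}{7}$ ($b = \left(-3\right) \frac{1}{21} = - \frac{1}{7} \approx -0.14286$)
$W{\left(Y,h \right)} = 5 + \frac{2 Y}{-7 + Y}$ ($W{\left(Y,h \right)} = 5 + \frac{Y + Y}{-7 + Y} = 5 + \frac{2 Y}{-7 + Y}$)
$s{\left(5,f{\left(3 \right)} \right)} + W{\left(-14,b \right)} = -18 + \frac{7 \left(-5 - 14\right)}{-7 - 14} = -18 + 7 \frac{1}{-21} \left(-19\right) = -18 + 7 \left(- \frac{1}{21}\right) \left(-19\right) = -18 + \frac{19}{3} = - \frac{35}{3}$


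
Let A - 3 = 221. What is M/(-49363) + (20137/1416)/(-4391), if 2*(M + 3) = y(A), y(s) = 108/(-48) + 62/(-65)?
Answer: -15687905291/4987484988330 ≈ -0.0031455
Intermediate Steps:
A = 224 (A = 3 + 221 = 224)
y(s) = -833/260 (y(s) = 108*(-1/48) + 62*(-1/65) = -9/4 - 62/65 = -833/260)
M = -2393/520 (M = -3 + (½)*(-833/260) = -3 - 833/520 = -2393/520 ≈ -4.6019)
M/(-49363) + (20137/1416)/(-4391) = -2393/520/(-49363) + (20137/1416)/(-4391) = -2393/520*(-1/49363) + (20137*(1/1416))*(-1/4391) = 2393/25668760 + (20137/1416)*(-1/4391) = 2393/25668760 - 20137/6217656 = -15687905291/4987484988330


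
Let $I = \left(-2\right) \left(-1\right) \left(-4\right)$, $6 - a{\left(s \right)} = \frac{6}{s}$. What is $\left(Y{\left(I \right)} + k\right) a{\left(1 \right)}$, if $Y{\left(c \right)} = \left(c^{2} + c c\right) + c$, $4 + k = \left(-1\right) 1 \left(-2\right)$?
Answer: $0$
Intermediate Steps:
$k = -2$ ($k = -4 + \left(-1\right) 1 \left(-2\right) = -4 - -2 = -4 + 2 = -2$)
$a{\left(s \right)} = 6 - \frac{6}{s}$
$I = -8$ ($I = 2 \left(-4\right) = -8$)
$Y{\left(c \right)} = c + 2 c^{2}$ ($Y{\left(c \right)} = \left(c^{2} + c^{2}\right) + c = 2 c^{2} + c = c + 2 c^{2}$)
$\left(Y{\left(I \right)} + k\right) a{\left(1 \right)} = \left(- 8 \left(1 + 2 \left(-8\right)\right) - 2\right) \left(6 - \frac{6}{1}\right) = \left(- 8 \left(1 - 16\right) - 2\right) \left(6 - 6\right) = \left(\left(-8\right) \left(-15\right) - 2\right) \left(6 - 6\right) = \left(120 - 2\right) 0 = 118 \cdot 0 = 0$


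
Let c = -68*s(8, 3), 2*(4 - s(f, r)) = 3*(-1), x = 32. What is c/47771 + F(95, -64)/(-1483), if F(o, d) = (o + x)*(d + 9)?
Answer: 333125793/70844393 ≈ 4.7022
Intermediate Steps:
s(f, r) = 11/2 (s(f, r) = 4 - 3*(-1)/2 = 4 - ½*(-3) = 4 + 3/2 = 11/2)
F(o, d) = (9 + d)*(32 + o) (F(o, d) = (o + 32)*(d + 9) = (32 + o)*(9 + d) = (9 + d)*(32 + o))
c = -374 (c = -68*11/2 = -374)
c/47771 + F(95, -64)/(-1483) = -374/47771 + (288 + 9*95 + 32*(-64) - 64*95)/(-1483) = -374*1/47771 + (288 + 855 - 2048 - 6080)*(-1/1483) = -374/47771 - 6985*(-1/1483) = -374/47771 + 6985/1483 = 333125793/70844393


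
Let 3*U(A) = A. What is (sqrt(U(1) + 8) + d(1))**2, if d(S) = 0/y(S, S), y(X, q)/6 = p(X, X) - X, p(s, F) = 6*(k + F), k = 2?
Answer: 25/3 ≈ 8.3333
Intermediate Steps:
U(A) = A/3
p(s, F) = 12 + 6*F (p(s, F) = 6*(2 + F) = 12 + 6*F)
y(X, q) = 72 + 30*X (y(X, q) = 6*((12 + 6*X) - X) = 6*(12 + 5*X) = 72 + 30*X)
d(S) = 0 (d(S) = 0/(72 + 30*S) = 0)
(sqrt(U(1) + 8) + d(1))**2 = (sqrt((1/3)*1 + 8) + 0)**2 = (sqrt(1/3 + 8) + 0)**2 = (sqrt(25/3) + 0)**2 = (5*sqrt(3)/3 + 0)**2 = (5*sqrt(3)/3)**2 = 25/3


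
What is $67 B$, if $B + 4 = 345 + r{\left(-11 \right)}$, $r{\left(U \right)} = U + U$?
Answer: $21373$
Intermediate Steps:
$r{\left(U \right)} = 2 U$
$B = 319$ ($B = -4 + \left(345 + 2 \left(-11\right)\right) = -4 + \left(345 - 22\right) = -4 + 323 = 319$)
$67 B = 67 \cdot 319 = 21373$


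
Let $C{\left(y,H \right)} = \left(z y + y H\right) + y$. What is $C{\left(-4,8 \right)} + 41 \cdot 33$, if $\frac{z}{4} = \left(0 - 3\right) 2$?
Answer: $1413$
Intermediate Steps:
$z = -24$ ($z = 4 \left(0 - 3\right) 2 = 4 \left(\left(-3\right) 2\right) = 4 \left(-6\right) = -24$)
$C{\left(y,H \right)} = - 23 y + H y$ ($C{\left(y,H \right)} = \left(- 24 y + y H\right) + y = \left(- 24 y + H y\right) + y = - 23 y + H y$)
$C{\left(-4,8 \right)} + 41 \cdot 33 = - 4 \left(-23 + 8\right) + 41 \cdot 33 = \left(-4\right) \left(-15\right) + 1353 = 60 + 1353 = 1413$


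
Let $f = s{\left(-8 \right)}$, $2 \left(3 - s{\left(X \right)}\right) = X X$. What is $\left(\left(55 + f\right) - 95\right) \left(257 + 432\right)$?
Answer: $-47541$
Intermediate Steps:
$s{\left(X \right)} = 3 - \frac{X^{2}}{2}$ ($s{\left(X \right)} = 3 - \frac{X X}{2} = 3 - \frac{X^{2}}{2}$)
$f = -29$ ($f = 3 - \frac{\left(-8\right)^{2}}{2} = 3 - 32 = -29$)
$\left(\left(55 + f\right) - 95\right) \left(257 + 432\right) = \left(\left(55 - 29\right) - 95\right) \left(257 + 432\right) = \left(26 - 95\right) 689 = \left(-69\right) 689 = -47541$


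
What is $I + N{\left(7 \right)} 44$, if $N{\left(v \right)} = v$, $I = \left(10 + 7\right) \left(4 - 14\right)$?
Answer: $138$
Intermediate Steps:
$I = -170$ ($I = 17 \left(-10\right) = -170$)
$I + N{\left(7 \right)} 44 = -170 + 7 \cdot 44 = -170 + 308 = 138$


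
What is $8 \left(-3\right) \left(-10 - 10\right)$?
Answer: $480$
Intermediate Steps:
$8 \left(-3\right) \left(-10 - 10\right) = - 24 \left(-10 - 10\right) = \left(-24\right) \left(-20\right) = 480$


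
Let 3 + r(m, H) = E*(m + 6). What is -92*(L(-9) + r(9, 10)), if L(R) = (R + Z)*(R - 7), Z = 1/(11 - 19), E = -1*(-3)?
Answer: -17296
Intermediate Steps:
E = 3
r(m, H) = 15 + 3*m (r(m, H) = -3 + 3*(m + 6) = -3 + 3*(6 + m) = -3 + (18 + 3*m) = 15 + 3*m)
Z = -⅛ (Z = 1/(-8) = -⅛ ≈ -0.12500)
L(R) = (-7 + R)*(-⅛ + R) (L(R) = (R - ⅛)*(R - 7) = (-⅛ + R)*(-7 + R) = (-7 + R)*(-⅛ + R))
-92*(L(-9) + r(9, 10)) = -92*((7/8 + (-9)² - 57/8*(-9)) + (15 + 3*9)) = -92*((7/8 + 81 + 513/8) + (15 + 27)) = -92*(146 + 42) = -92*188 = -17296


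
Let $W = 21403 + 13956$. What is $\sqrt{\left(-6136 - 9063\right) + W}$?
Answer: $24 \sqrt{35} \approx 141.99$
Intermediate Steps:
$W = 35359$
$\sqrt{\left(-6136 - 9063\right) + W} = \sqrt{\left(-6136 - 9063\right) + 35359} = \sqrt{-15199 + 35359} = \sqrt{20160} = 24 \sqrt{35}$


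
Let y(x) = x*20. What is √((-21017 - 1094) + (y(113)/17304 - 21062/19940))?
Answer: I*√2570809699697371545/10782555 ≈ 148.7*I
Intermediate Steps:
y(x) = 20*x
√((-21017 - 1094) + (y(113)/17304 - 21062/19940)) = √((-21017 - 1094) + ((20*113)/17304 - 21062/19940)) = √(-22111 + (2260*(1/17304) - 21062*1/19940)) = √(-22111 + (565/4326 - 10531/9970)) = √(-22111 - 9981014/10782555) = √(-238423054619/10782555) = I*√2570809699697371545/10782555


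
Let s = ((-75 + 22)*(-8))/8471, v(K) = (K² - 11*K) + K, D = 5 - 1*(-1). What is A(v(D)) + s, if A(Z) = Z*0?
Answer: 424/8471 ≈ 0.050053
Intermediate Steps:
D = 6 (D = 5 + 1 = 6)
v(K) = K² - 10*K
A(Z) = 0
s = 424/8471 (s = -53*(-8)*(1/8471) = 424*(1/8471) = 424/8471 ≈ 0.050053)
A(v(D)) + s = 0 + 424/8471 = 424/8471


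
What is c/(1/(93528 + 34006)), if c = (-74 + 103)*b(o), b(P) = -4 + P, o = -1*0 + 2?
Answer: -7396972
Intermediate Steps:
o = 2 (o = 0 + 2 = 2)
c = -58 (c = (-74 + 103)*(-4 + 2) = 29*(-2) = -58)
c/(1/(93528 + 34006)) = -58/(1/(93528 + 34006)) = -58/(1/127534) = -58/1/127534 = -58*127534 = -7396972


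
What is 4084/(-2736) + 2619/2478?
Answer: -123107/282492 ≈ -0.43579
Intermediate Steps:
4084/(-2736) + 2619/2478 = 4084*(-1/2736) + 2619*(1/2478) = -1021/684 + 873/826 = -123107/282492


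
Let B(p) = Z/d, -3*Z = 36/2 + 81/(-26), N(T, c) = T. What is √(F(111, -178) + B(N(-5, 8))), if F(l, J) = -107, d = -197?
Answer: 5*I*√112258874/5122 ≈ 10.343*I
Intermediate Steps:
Z = -129/26 (Z = -(36/2 + 81/(-26))/3 = -(36*(½) + 81*(-1/26))/3 = -(18 - 81/26)/3 = -⅓*387/26 = -129/26 ≈ -4.9615)
B(p) = 129/5122 (B(p) = -129/26/(-197) = -129/26*(-1/197) = 129/5122)
√(F(111, -178) + B(N(-5, 8))) = √(-107 + 129/5122) = √(-547925/5122) = 5*I*√112258874/5122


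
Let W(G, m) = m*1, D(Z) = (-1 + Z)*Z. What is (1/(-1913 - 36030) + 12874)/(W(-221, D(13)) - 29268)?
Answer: -488478181/1104596616 ≈ -0.44222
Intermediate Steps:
D(Z) = Z*(-1 + Z)
W(G, m) = m
(1/(-1913 - 36030) + 12874)/(W(-221, D(13)) - 29268) = (1/(-1913 - 36030) + 12874)/(13*(-1 + 13) - 29268) = (1/(-37943) + 12874)/(13*12 - 29268) = (-1/37943 + 12874)/(156 - 29268) = (488478181/37943)/(-29112) = (488478181/37943)*(-1/29112) = -488478181/1104596616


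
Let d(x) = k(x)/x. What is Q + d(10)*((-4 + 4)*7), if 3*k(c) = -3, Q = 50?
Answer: 50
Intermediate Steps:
k(c) = -1 (k(c) = (⅓)*(-3) = -1)
d(x) = -1/x
Q + d(10)*((-4 + 4)*7) = 50 + (-1/10)*((-4 + 4)*7) = 50 + (-1*⅒)*(0*7) = 50 - ⅒*0 = 50 + 0 = 50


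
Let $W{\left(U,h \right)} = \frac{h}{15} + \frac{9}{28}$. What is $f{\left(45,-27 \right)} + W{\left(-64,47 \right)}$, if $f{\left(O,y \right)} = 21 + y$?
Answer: $- \frac{1069}{420} \approx -2.5452$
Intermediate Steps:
$W{\left(U,h \right)} = \frac{9}{28} + \frac{h}{15}$ ($W{\left(U,h \right)} = h \frac{1}{15} + 9 \cdot \frac{1}{28} = \frac{h}{15} + \frac{9}{28} = \frac{9}{28} + \frac{h}{15}$)
$f{\left(45,-27 \right)} + W{\left(-64,47 \right)} = \left(21 - 27\right) + \left(\frac{9}{28} + \frac{1}{15} \cdot 47\right) = -6 + \left(\frac{9}{28} + \frac{47}{15}\right) = -6 + \frac{1451}{420} = - \frac{1069}{420}$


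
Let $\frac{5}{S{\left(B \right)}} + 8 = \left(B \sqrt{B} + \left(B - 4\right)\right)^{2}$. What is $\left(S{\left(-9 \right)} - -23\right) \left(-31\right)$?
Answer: $- \frac{145328031}{203857} + \frac{54405 i}{407714} \approx -712.89 + 0.13344 i$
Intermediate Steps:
$S{\left(B \right)} = \frac{5}{-8 + \left(-4 + B + B^{\frac{3}{2}}\right)^{2}}$ ($S{\left(B \right)} = \frac{5}{-8 + \left(B \sqrt{B} + \left(B - 4\right)\right)^{2}} = \frac{5}{-8 + \left(B^{\frac{3}{2}} + \left(B - 4\right)\right)^{2}} = \frac{5}{-8 + \left(B^{\frac{3}{2}} + \left(-4 + B\right)\right)^{2}} = \frac{5}{-8 + \left(-4 + B + B^{\frac{3}{2}}\right)^{2}}$)
$\left(S{\left(-9 \right)} - -23\right) \left(-31\right) = \left(\frac{5}{-8 + \left(-4 - 9 + \left(-9\right)^{\frac{3}{2}}\right)^{2}} - -23\right) \left(-31\right) = \left(\frac{5}{-8 + \left(-4 - 9 - 27 i\right)^{2}} + \left(-56 + 79\right)\right) \left(-31\right) = \left(\frac{5}{-8 + \left(-13 - 27 i\right)^{2}} + 23\right) \left(-31\right) = \left(23 + \frac{5}{-8 + \left(-13 - 27 i\right)^{2}}\right) \left(-31\right) = -713 - \frac{155}{-8 + \left(-13 - 27 i\right)^{2}}$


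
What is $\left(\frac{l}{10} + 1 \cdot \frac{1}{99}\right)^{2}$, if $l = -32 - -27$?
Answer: $\frac{9409}{39204} \approx 0.24$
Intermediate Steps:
$l = -5$ ($l = -32 + 27 = -5$)
$\left(\frac{l}{10} + 1 \cdot \frac{1}{99}\right)^{2} = \left(- \frac{5}{10} + 1 \cdot \frac{1}{99}\right)^{2} = \left(\left(-5\right) \frac{1}{10} + 1 \cdot \frac{1}{99}\right)^{2} = \left(- \frac{1}{2} + \frac{1}{99}\right)^{2} = \left(- \frac{97}{198}\right)^{2} = \frac{9409}{39204}$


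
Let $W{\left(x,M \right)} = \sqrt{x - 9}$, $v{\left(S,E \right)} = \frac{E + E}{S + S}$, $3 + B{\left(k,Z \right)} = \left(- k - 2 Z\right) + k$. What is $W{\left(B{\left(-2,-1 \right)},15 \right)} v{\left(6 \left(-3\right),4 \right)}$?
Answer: $- \frac{2 i \sqrt{10}}{9} \approx - 0.70273 i$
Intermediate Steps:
$B{\left(k,Z \right)} = -3 - 2 Z$ ($B{\left(k,Z \right)} = -3 + \left(\left(- k - 2 Z\right) + k\right) = -3 - 2 Z$)
$v{\left(S,E \right)} = \frac{E}{S}$ ($v{\left(S,E \right)} = \frac{2 E}{2 S} = 2 E \frac{1}{2 S} = \frac{E}{S}$)
$W{\left(x,M \right)} = \sqrt{-9 + x}$
$W{\left(B{\left(-2,-1 \right)},15 \right)} v{\left(6 \left(-3\right),4 \right)} = \sqrt{-9 - 1} \frac{4}{6 \left(-3\right)} = \sqrt{-9 + \left(-3 + 2\right)} \frac{4}{-18} = \sqrt{-9 - 1} \cdot 4 \left(- \frac{1}{18}\right) = \sqrt{-10} \left(- \frac{2}{9}\right) = i \sqrt{10} \left(- \frac{2}{9}\right) = - \frac{2 i \sqrt{10}}{9}$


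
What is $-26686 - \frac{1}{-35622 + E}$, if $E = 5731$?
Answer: $- \frac{797671225}{29891} \approx -26686.0$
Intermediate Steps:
$-26686 - \frac{1}{-35622 + E} = -26686 - \frac{1}{-35622 + 5731} = -26686 - \frac{1}{-29891} = -26686 - - \frac{1}{29891} = -26686 + \frac{1}{29891} = - \frac{797671225}{29891}$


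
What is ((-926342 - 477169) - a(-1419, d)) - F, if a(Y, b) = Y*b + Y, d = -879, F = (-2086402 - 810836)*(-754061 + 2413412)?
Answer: 4807532123145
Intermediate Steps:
F = -4807534772538 (F = -2897238*1659351 = -4807534772538)
a(Y, b) = Y + Y*b
((-926342 - 477169) - a(-1419, d)) - F = ((-926342 - 477169) - (-1419)*(1 - 879)) - 1*(-4807534772538) = (-1403511 - (-1419)*(-878)) + 4807534772538 = (-1403511 - 1*1245882) + 4807534772538 = (-1403511 - 1245882) + 4807534772538 = -2649393 + 4807534772538 = 4807532123145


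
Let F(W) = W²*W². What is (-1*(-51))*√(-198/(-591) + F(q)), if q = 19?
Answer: 51*√5057640691/197 ≈ 18411.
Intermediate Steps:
F(W) = W⁴
(-1*(-51))*√(-198/(-591) + F(q)) = (-1*(-51))*√(-198/(-591) + 19⁴) = 51*√(-198*(-1/591) + 130321) = 51*√(66/197 + 130321) = 51*√(25673303/197) = 51*(√5057640691/197) = 51*√5057640691/197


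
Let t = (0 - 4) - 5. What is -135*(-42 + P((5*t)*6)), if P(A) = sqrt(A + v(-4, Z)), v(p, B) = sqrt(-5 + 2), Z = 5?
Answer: 5670 - 135*sqrt(-270 + I*sqrt(3)) ≈ 5662.9 - 2218.3*I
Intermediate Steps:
v(p, B) = I*sqrt(3) (v(p, B) = sqrt(-3) = I*sqrt(3))
t = -9 (t = -4 - 5 = -9)
P(A) = sqrt(A + I*sqrt(3))
-135*(-42 + P((5*t)*6)) = -135*(-42 + sqrt((5*(-9))*6 + I*sqrt(3))) = -135*(-42 + sqrt(-45*6 + I*sqrt(3))) = -135*(-42 + sqrt(-270 + I*sqrt(3))) = 5670 - 135*sqrt(-270 + I*sqrt(3))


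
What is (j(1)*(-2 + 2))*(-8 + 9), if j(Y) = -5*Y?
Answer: 0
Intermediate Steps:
(j(1)*(-2 + 2))*(-8 + 9) = ((-5*1)*(-2 + 2))*(-8 + 9) = -5*0*1 = 0*1 = 0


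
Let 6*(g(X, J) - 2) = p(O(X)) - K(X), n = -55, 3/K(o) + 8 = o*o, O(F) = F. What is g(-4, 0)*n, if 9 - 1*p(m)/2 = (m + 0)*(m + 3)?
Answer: -9515/48 ≈ -198.23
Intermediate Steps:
K(o) = 3/(-8 + o²) (K(o) = 3/(-8 + o*o) = 3/(-8 + o²))
p(m) = 18 - 2*m*(3 + m) (p(m) = 18 - 2*(m + 0)*(m + 3) = 18 - 2*m*(3 + m))
g(X, J) = 5 - X - 1/(2*(-8 + X²)) - X²/3 (g(X, J) = 2 + ((18 - 6*X - 2*X²) - 3/(-8 + X²))/6 = 2 + (18 - 6*X - 3/(-8 + X²) - 2*X²)/6 = 2 + (3 - X - 1/(2*(-8 + X²)) - X²/3) = 5 - X - 1/(2*(-8 + X²)) - X²/3)
g(-4, 0)*n = ((-3 + 2*(-8 + (-4)²)*(15 - 1*(-4)² - 3*(-4)))/(6*(-8 + (-4)²)))*(-55) = ((-3 + 2*(-8 + 16)*(15 - 1*16 + 12))/(6*(-8 + 16)))*(-55) = ((⅙)*(-3 + 2*8*(15 - 16 + 12))/8)*(-55) = ((⅙)*(⅛)*(-3 + 2*8*11))*(-55) = ((⅙)*(⅛)*(-3 + 176))*(-55) = ((⅙)*(⅛)*173)*(-55) = (173/48)*(-55) = -9515/48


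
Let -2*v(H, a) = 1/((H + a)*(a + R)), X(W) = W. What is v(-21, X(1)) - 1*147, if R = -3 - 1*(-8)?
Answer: -35279/240 ≈ -147.00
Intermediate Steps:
R = 5 (R = -3 + 8 = 5)
v(H, a) = -1/(2*(5 + a)*(H + a)) (v(H, a) = -1/((H + a)*(a + 5))/2 = -1/((5 + a)*(H + a))/2 = -1/(2*(5 + a)*(H + a)))
v(-21, X(1)) - 1*147 = -1/(2*1² + 10*(-21) + 10*1 + 2*(-21)*1) - 1*147 = -1/(2*1 - 210 + 10 - 42) - 147 = -1/(2 - 210 + 10 - 42) - 147 = -1/(-240) - 147 = -1*(-1/240) - 147 = 1/240 - 147 = -35279/240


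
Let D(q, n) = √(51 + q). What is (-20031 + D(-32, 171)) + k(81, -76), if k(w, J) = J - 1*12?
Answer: -20119 + √19 ≈ -20115.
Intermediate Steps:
k(w, J) = -12 + J (k(w, J) = J - 12 = -12 + J)
(-20031 + D(-32, 171)) + k(81, -76) = (-20031 + √(51 - 32)) + (-12 - 76) = (-20031 + √19) - 88 = -20119 + √19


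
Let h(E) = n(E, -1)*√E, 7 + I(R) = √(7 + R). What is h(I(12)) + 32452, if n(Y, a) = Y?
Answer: 32452 - I*(7 - √19)^(3/2) ≈ 32452.0 - 4.2922*I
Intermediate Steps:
I(R) = -7 + √(7 + R)
h(E) = E^(3/2) (h(E) = E*√E = E^(3/2))
h(I(12)) + 32452 = (-7 + √(7 + 12))^(3/2) + 32452 = (-7 + √19)^(3/2) + 32452 = 32452 + (-7 + √19)^(3/2)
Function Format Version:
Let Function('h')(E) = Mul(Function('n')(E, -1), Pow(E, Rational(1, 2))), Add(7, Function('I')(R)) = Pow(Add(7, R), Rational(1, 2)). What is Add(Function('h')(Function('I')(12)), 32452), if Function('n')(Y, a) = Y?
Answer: Add(32452, Mul(-1, I, Pow(Add(7, Mul(-1, Pow(19, Rational(1, 2)))), Rational(3, 2)))) ≈ Add(32452., Mul(-4.2922, I))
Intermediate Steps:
Function('I')(R) = Add(-7, Pow(Add(7, R), Rational(1, 2)))
Function('h')(E) = Pow(E, Rational(3, 2)) (Function('h')(E) = Mul(E, Pow(E, Rational(1, 2))) = Pow(E, Rational(3, 2)))
Add(Function('h')(Function('I')(12)), 32452) = Add(Pow(Add(-7, Pow(Add(7, 12), Rational(1, 2))), Rational(3, 2)), 32452) = Add(Pow(Add(-7, Pow(19, Rational(1, 2))), Rational(3, 2)), 32452) = Add(32452, Pow(Add(-7, Pow(19, Rational(1, 2))), Rational(3, 2)))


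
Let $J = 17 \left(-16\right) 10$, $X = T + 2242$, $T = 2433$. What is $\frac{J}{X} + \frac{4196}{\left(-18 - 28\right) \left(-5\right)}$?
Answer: $\frac{22342}{1265} \approx 17.662$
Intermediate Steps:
$X = 4675$ ($X = 2433 + 2242 = 4675$)
$J = -2720$ ($J = \left(-272\right) 10 = -2720$)
$\frac{J}{X} + \frac{4196}{\left(-18 - 28\right) \left(-5\right)} = - \frac{2720}{4675} + \frac{4196}{\left(-18 - 28\right) \left(-5\right)} = \left(-2720\right) \frac{1}{4675} + \frac{4196}{\left(-46\right) \left(-5\right)} = - \frac{32}{55} + \frac{4196}{230} = - \frac{32}{55} + 4196 \cdot \frac{1}{230} = - \frac{32}{55} + \frac{2098}{115} = \frac{22342}{1265}$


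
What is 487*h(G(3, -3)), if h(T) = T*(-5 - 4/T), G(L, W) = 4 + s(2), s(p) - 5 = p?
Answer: -28733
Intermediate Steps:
s(p) = 5 + p
G(L, W) = 11 (G(L, W) = 4 + (5 + 2) = 4 + 7 = 11)
487*h(G(3, -3)) = 487*(-4 - 5*11) = 487*(-4 - 55) = 487*(-59) = -28733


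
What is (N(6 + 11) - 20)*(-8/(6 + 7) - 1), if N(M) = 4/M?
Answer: 7056/221 ≈ 31.928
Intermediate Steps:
(N(6 + 11) - 20)*(-8/(6 + 7) - 1) = (4/(6 + 11) - 20)*(-8/(6 + 7) - 1) = (4/17 - 20)*(-8/13 - 1) = -336/17*(-21/13) = 7056/221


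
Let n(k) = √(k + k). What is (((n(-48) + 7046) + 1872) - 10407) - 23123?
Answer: -24612 + 4*I*√6 ≈ -24612.0 + 9.798*I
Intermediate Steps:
n(k) = √2*√k (n(k) = √(2*k) = √2*√k)
(((n(-48) + 7046) + 1872) - 10407) - 23123 = (((√2*√(-48) + 7046) + 1872) - 10407) - 23123 = (((√2*(4*I*√3) + 7046) + 1872) - 10407) - 23123 = (((4*I*√6 + 7046) + 1872) - 10407) - 23123 = (((7046 + 4*I*√6) + 1872) - 10407) - 23123 = ((8918 + 4*I*√6) - 10407) - 23123 = (-1489 + 4*I*√6) - 23123 = -24612 + 4*I*√6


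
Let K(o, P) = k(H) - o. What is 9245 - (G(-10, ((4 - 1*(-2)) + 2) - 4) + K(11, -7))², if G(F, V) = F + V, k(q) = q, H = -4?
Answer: 8804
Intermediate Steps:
K(o, P) = -4 - o
9245 - (G(-10, ((4 - 1*(-2)) + 2) - 4) + K(11, -7))² = 9245 - ((-10 + (((4 - 1*(-2)) + 2) - 4)) + (-4 - 1*11))² = 9245 - ((-10 + (((4 + 2) + 2) - 4)) + (-4 - 11))² = 9245 - ((-10 + ((6 + 2) - 4)) - 15)² = 9245 - ((-10 + (8 - 4)) - 15)² = 9245 - ((-10 + 4) - 15)² = 9245 - (-6 - 15)² = 9245 - 1*(-21)² = 9245 - 1*441 = 9245 - 441 = 8804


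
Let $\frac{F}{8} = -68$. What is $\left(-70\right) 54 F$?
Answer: $2056320$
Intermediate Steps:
$F = -544$ ($F = 8 \left(-68\right) = -544$)
$\left(-70\right) 54 F = \left(-70\right) 54 \left(-544\right) = \left(-3780\right) \left(-544\right) = 2056320$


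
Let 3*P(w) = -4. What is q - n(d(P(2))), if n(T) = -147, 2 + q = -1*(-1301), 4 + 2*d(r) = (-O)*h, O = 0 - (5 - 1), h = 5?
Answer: 1446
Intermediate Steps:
P(w) = -4/3 (P(w) = (1/3)*(-4) = -4/3)
O = -4 (O = 0 - 1*4 = 0 - 4 = -4)
d(r) = 8 (d(r) = -2 + (-1*(-4)*5)/2 = -2 + (4*5)/2 = -2 + (1/2)*20 = -2 + 10 = 8)
q = 1299 (q = -2 - 1*(-1301) = -2 + 1301 = 1299)
q - n(d(P(2))) = 1299 - 1*(-147) = 1299 + 147 = 1446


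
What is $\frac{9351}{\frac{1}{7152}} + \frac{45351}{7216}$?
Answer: $\frac{482594233383}{7216} \approx 6.6878 \cdot 10^{7}$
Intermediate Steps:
$\frac{9351}{\frac{1}{7152}} + \frac{45351}{7216} = 9351 \frac{1}{\frac{1}{7152}} + 45351 \cdot \frac{1}{7216} = 9351 \cdot 7152 + \frac{45351}{7216} = 66878352 + \frac{45351}{7216} = \frac{482594233383}{7216}$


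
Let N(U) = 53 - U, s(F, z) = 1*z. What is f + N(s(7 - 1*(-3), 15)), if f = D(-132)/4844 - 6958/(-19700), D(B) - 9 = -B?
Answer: 915675163/23856700 ≈ 38.382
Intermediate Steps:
D(B) = 9 - B
s(F, z) = z
f = 9120563/23856700 (f = (9 - 1*(-132))/4844 - 6958/(-19700) = (9 + 132)*(1/4844) - 6958*(-1/19700) = 141*(1/4844) + 3479/9850 = 141/4844 + 3479/9850 = 9120563/23856700 ≈ 0.38231)
f + N(s(7 - 1*(-3), 15)) = 9120563/23856700 + (53 - 1*15) = 9120563/23856700 + (53 - 15) = 9120563/23856700 + 38 = 915675163/23856700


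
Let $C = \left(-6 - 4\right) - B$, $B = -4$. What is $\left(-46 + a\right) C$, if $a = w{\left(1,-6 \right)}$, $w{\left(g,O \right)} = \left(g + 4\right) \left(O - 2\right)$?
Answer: $516$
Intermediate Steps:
$w{\left(g,O \right)} = \left(-2 + O\right) \left(4 + g\right)$ ($w{\left(g,O \right)} = \left(4 + g\right) \left(-2 + O\right) = \left(-2 + O\right) \left(4 + g\right)$)
$a = -40$ ($a = -8 - 2 + 4 \left(-6\right) - 6 = -8 - 2 - 24 - 6 = -40$)
$C = -6$ ($C = \left(-6 - 4\right) - -4 = -10 + 4 = -6$)
$\left(-46 + a\right) C = \left(-46 - 40\right) \left(-6\right) = \left(-86\right) \left(-6\right) = 516$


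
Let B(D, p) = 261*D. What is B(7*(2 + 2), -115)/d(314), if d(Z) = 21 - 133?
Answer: -261/4 ≈ -65.250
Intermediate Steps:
d(Z) = -112
B(7*(2 + 2), -115)/d(314) = (261*(7*(2 + 2)))/(-112) = (261*(7*4))*(-1/112) = (261*28)*(-1/112) = 7308*(-1/112) = -261/4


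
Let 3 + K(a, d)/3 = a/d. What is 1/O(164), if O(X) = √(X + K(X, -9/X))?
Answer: -I*√79293/26431 ≈ -0.010654*I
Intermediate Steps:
K(a, d) = -9 + 3*a/d (K(a, d) = -9 + 3*(a/d) = -9 + 3*a/d)
O(X) = √(-9 + X - X²/3) (O(X) = √(X + (-9 + 3*X/((-9/X)))) = √(X + (-9 + 3*X*(-X/9))) = √(X + (-9 - X²/3)) = √(-9 + X - X²/3))
1/O(164) = 1/(√(-81 - 3*164² + 9*164)/3) = 1/(√(-81 - 3*26896 + 1476)/3) = 1/(√(-81 - 80688 + 1476)/3) = 1/(√(-79293)/3) = 1/((I*√79293)/3) = 1/(I*√79293/3) = -I*√79293/26431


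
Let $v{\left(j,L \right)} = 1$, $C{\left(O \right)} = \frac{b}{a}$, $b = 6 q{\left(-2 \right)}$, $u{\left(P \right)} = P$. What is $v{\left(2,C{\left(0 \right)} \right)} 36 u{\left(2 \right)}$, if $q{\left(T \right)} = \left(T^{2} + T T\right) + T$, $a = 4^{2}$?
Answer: $72$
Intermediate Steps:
$a = 16$
$q{\left(T \right)} = T + 2 T^{2}$ ($q{\left(T \right)} = \left(T^{2} + T^{2}\right) + T = 2 T^{2} + T = T + 2 T^{2}$)
$b = 36$ ($b = 6 \left(- 2 \left(1 + 2 \left(-2\right)\right)\right) = 6 \left(- 2 \left(1 - 4\right)\right) = 6 \left(\left(-2\right) \left(-3\right)\right) = 6 \cdot 6 = 36$)
$C{\left(O \right)} = \frac{9}{4}$ ($C{\left(O \right)} = \frac{36}{16} = 36 \cdot \frac{1}{16} = \frac{9}{4}$)
$v{\left(2,C{\left(0 \right)} \right)} 36 u{\left(2 \right)} = 1 \cdot 36 \cdot 2 = 36 \cdot 2 = 72$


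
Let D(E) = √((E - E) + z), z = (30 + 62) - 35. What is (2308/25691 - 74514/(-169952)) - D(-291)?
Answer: 1153294195/2183118416 - √57 ≈ -7.0216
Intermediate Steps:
z = 57 (z = 92 - 35 = 57)
D(E) = √57 (D(E) = √((E - E) + 57) = √(0 + 57) = √57)
(2308/25691 - 74514/(-169952)) - D(-291) = (2308/25691 - 74514/(-169952)) - √57 = (2308*(1/25691) - 74514*(-1/169952)) - √57 = (2308/25691 + 37257/84976) - √57 = 1153294195/2183118416 - √57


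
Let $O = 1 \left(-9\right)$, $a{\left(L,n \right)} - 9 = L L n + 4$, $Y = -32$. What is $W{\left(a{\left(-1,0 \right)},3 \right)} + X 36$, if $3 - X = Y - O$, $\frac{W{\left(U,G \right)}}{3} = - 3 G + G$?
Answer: $918$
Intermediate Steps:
$a{\left(L,n \right)} = 13 + n L^{2}$ ($a{\left(L,n \right)} = 9 + \left(L L n + 4\right) = 9 + \left(L^{2} n + 4\right) = 9 + \left(n L^{2} + 4\right) = 9 + \left(4 + n L^{2}\right) = 13 + n L^{2}$)
$O = -9$
$W{\left(U,G \right)} = - 6 G$ ($W{\left(U,G \right)} = 3 \left(- 3 G + G\right) = 3 \left(- 2 G\right) = - 6 G$)
$X = 26$ ($X = 3 - \left(-32 - -9\right) = 3 - \left(-32 + 9\right) = 3 - -23 = 3 + 23 = 26$)
$W{\left(a{\left(-1,0 \right)},3 \right)} + X 36 = \left(-6\right) 3 + 26 \cdot 36 = -18 + 936 = 918$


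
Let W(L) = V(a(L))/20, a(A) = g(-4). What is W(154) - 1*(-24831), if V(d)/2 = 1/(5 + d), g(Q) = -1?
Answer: 993241/40 ≈ 24831.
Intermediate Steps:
a(A) = -1
V(d) = 2/(5 + d)
W(L) = 1/40 (W(L) = (2/(5 - 1))/20 = (2/4)*(1/20) = (2*(¼))*(1/20) = (½)*(1/20) = 1/40)
W(154) - 1*(-24831) = 1/40 - 1*(-24831) = 1/40 + 24831 = 993241/40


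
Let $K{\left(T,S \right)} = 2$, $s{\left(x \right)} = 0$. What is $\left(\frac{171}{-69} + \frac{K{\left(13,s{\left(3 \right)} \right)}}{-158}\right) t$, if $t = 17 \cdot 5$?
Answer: $- \frac{384710}{1817} \approx -211.73$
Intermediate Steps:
$t = 85$
$\left(\frac{171}{-69} + \frac{K{\left(13,s{\left(3 \right)} \right)}}{-158}\right) t = \left(\frac{171}{-69} + \frac{2}{-158}\right) 85 = \left(171 \left(- \frac{1}{69}\right) + 2 \left(- \frac{1}{158}\right)\right) 85 = \left(- \frac{57}{23} - \frac{1}{79}\right) 85 = \left(- \frac{4526}{1817}\right) 85 = - \frac{384710}{1817}$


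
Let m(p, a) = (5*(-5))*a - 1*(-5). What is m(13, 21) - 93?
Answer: -613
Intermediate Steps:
m(p, a) = 5 - 25*a (m(p, a) = -25*a + 5 = 5 - 25*a)
m(13, 21) - 93 = (5 - 25*21) - 93 = (5 - 525) - 93 = -520 - 93 = -613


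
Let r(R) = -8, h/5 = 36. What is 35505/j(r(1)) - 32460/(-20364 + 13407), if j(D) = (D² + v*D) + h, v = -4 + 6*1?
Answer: 28267685/176244 ≈ 160.39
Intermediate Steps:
h = 180 (h = 5*36 = 180)
v = 2 (v = -4 + 6 = 2)
j(D) = 180 + D² + 2*D (j(D) = (D² + 2*D) + 180 = 180 + D² + 2*D)
35505/j(r(1)) - 32460/(-20364 + 13407) = 35505/(180 + (-8)² + 2*(-8)) - 32460/(-20364 + 13407) = 35505/(180 + 64 - 16) - 32460/(-6957) = 35505/228 - 32460*(-1/6957) = 35505*(1/228) + 10820/2319 = 11835/76 + 10820/2319 = 28267685/176244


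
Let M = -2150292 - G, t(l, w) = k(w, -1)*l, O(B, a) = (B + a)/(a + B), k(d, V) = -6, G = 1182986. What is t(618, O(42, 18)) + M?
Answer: -3336986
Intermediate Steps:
O(B, a) = 1 (O(B, a) = (B + a)/(B + a) = 1)
t(l, w) = -6*l
M = -3333278 (M = -2150292 - 1*1182986 = -2150292 - 1182986 = -3333278)
t(618, O(42, 18)) + M = -6*618 - 3333278 = -3708 - 3333278 = -3336986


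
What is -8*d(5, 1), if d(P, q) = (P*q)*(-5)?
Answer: 200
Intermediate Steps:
d(P, q) = -5*P*q
-8*d(5, 1) = -(-40)*5 = -8*(-25) = 200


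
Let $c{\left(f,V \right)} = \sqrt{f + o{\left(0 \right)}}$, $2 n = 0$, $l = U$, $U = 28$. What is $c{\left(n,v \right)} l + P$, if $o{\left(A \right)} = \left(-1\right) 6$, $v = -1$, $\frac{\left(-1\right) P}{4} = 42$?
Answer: $-168 + 28 i \sqrt{6} \approx -168.0 + 68.586 i$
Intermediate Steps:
$P = -168$ ($P = \left(-4\right) 42 = -168$)
$o{\left(A \right)} = -6$
$l = 28$
$n = 0$ ($n = \frac{1}{2} \cdot 0 = 0$)
$c{\left(f,V \right)} = \sqrt{-6 + f}$ ($c{\left(f,V \right)} = \sqrt{f - 6} = \sqrt{-6 + f}$)
$c{\left(n,v \right)} l + P = \sqrt{-6 + 0} \cdot 28 - 168 = \sqrt{-6} \cdot 28 - 168 = i \sqrt{6} \cdot 28 - 168 = 28 i \sqrt{6} - 168 = -168 + 28 i \sqrt{6}$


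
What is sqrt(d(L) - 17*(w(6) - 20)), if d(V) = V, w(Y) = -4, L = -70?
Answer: 13*sqrt(2) ≈ 18.385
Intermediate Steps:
sqrt(d(L) - 17*(w(6) - 20)) = sqrt(-70 - 17*(-4 - 20)) = sqrt(-70 - 17*(-24)) = sqrt(-70 + 408) = sqrt(338) = 13*sqrt(2)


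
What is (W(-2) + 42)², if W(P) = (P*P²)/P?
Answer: 2116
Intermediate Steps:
W(P) = P² (W(P) = P³/P = P²)
(W(-2) + 42)² = ((-2)² + 42)² = (4 + 42)² = 46² = 2116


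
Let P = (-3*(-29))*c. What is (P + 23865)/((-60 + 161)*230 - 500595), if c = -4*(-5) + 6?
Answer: -26127/477365 ≈ -0.054732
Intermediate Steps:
c = 26 (c = 20 + 6 = 26)
P = 2262 (P = -3*(-29)*26 = 87*26 = 2262)
(P + 23865)/((-60 + 161)*230 - 500595) = (2262 + 23865)/((-60 + 161)*230 - 500595) = 26127/(101*230 - 500595) = 26127/(23230 - 500595) = 26127/(-477365) = 26127*(-1/477365) = -26127/477365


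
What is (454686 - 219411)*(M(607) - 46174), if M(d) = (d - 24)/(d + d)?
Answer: -13188258484575/1214 ≈ -1.0863e+10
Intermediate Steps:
M(d) = (-24 + d)/(2*d) (M(d) = (-24 + d)/((2*d)) = (-24 + d)*(1/(2*d)) = (-24 + d)/(2*d))
(454686 - 219411)*(M(607) - 46174) = (454686 - 219411)*((½)*(-24 + 607)/607 - 46174) = 235275*((½)*(1/607)*583 - 46174) = 235275*(583/1214 - 46174) = 235275*(-56054653/1214) = -13188258484575/1214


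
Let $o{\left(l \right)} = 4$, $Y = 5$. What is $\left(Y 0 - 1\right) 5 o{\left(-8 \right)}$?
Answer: $-20$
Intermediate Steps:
$\left(Y 0 - 1\right) 5 o{\left(-8 \right)} = \left(5 \cdot 0 - 1\right) 5 \cdot 4 = \left(0 - 1\right) 20 = \left(-1\right) 20 = -20$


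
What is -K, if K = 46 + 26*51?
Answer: -1372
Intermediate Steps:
K = 1372 (K = 46 + 1326 = 1372)
-K = -1*1372 = -1372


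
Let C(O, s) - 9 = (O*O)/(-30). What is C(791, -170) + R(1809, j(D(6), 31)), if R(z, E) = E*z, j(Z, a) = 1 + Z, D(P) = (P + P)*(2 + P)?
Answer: 4638779/30 ≈ 1.5463e+5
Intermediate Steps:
D(P) = 2*P*(2 + P) (D(P) = (2*P)*(2 + P) = 2*P*(2 + P))
C(O, s) = 9 - O²/30 (C(O, s) = 9 + (O*O)/(-30) = 9 + O²*(-1/30) = 9 - O²/30)
C(791, -170) + R(1809, j(D(6), 31)) = (9 - 1/30*791²) + (1 + 2*6*(2 + 6))*1809 = (9 - 1/30*625681) + (1 + 2*6*8)*1809 = (9 - 625681/30) + (1 + 96)*1809 = -625411/30 + 97*1809 = -625411/30 + 175473 = 4638779/30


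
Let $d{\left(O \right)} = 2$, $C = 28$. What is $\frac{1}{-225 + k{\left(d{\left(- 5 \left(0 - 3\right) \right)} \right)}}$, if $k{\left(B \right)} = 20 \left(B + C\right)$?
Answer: $\frac{1}{375} \approx 0.0026667$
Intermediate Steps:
$k{\left(B \right)} = 560 + 20 B$ ($k{\left(B \right)} = 20 \left(B + 28\right) = 20 \left(28 + B\right) = 560 + 20 B$)
$\frac{1}{-225 + k{\left(d{\left(- 5 \left(0 - 3\right) \right)} \right)}} = \frac{1}{-225 + \left(560 + 20 \cdot 2\right)} = \frac{1}{-225 + \left(560 + 40\right)} = \frac{1}{-225 + 600} = \frac{1}{375}$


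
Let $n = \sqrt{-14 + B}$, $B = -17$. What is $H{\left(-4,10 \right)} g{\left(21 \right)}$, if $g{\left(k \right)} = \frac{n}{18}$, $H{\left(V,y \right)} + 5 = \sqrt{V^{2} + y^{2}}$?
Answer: $\frac{i \sqrt{31} \left(-5 + 2 \sqrt{29}\right)}{18} \approx 1.7849 i$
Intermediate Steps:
$n = i \sqrt{31}$ ($n = \sqrt{-14 - 17} = \sqrt{-31} = i \sqrt{31} \approx 5.5678 i$)
$H{\left(V,y \right)} = -5 + \sqrt{V^{2} + y^{2}}$
$g{\left(k \right)} = \frac{i \sqrt{31}}{18}$
$H{\left(-4,10 \right)} g{\left(21 \right)} = \left(-5 + \sqrt{\left(-4\right)^{2} + 10^{2}}\right) \frac{i \sqrt{31}}{18} = \left(-5 + \sqrt{16 + 100}\right) \frac{i \sqrt{31}}{18} = \left(-5 + \sqrt{116}\right) \frac{i \sqrt{31}}{18} = \left(-5 + 2 \sqrt{29}\right) \frac{i \sqrt{31}}{18} = \frac{i \sqrt{31} \left(-5 + 2 \sqrt{29}\right)}{18}$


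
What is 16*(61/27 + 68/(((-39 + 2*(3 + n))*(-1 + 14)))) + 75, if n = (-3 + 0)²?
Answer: 185273/1755 ≈ 105.57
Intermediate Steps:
n = 9 (n = (-3)² = 9)
16*(61/27 + 68/(((-39 + 2*(3 + n))*(-1 + 14)))) + 75 = 16*(61/27 + 68/(((-39 + 2*(3 + 9))*(-1 + 14)))) + 75 = 16*(61*(1/27) + 68/(((-39 + 2*12)*13))) + 75 = 16*(61/27 + 68/(((-39 + 24)*13))) + 75 = 16*(61/27 + 68/((-15*13))) + 75 = 16*(61/27 + 68/(-195)) + 75 = 16*(61/27 + 68*(-1/195)) + 75 = 16*(61/27 - 68/195) + 75 = 16*(3353/1755) + 75 = 53648/1755 + 75 = 185273/1755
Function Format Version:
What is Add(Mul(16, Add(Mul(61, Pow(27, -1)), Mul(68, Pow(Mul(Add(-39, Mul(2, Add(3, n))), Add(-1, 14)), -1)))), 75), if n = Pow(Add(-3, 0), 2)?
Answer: Rational(185273, 1755) ≈ 105.57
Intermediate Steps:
n = 9 (n = Pow(-3, 2) = 9)
Add(Mul(16, Add(Mul(61, Pow(27, -1)), Mul(68, Pow(Mul(Add(-39, Mul(2, Add(3, n))), Add(-1, 14)), -1)))), 75) = Add(Mul(16, Add(Mul(61, Pow(27, -1)), Mul(68, Pow(Mul(Add(-39, Mul(2, Add(3, 9))), Add(-1, 14)), -1)))), 75) = Add(Mul(16, Add(Mul(61, Rational(1, 27)), Mul(68, Pow(Mul(Add(-39, Mul(2, 12)), 13), -1)))), 75) = Add(Mul(16, Add(Rational(61, 27), Mul(68, Pow(Mul(Add(-39, 24), 13), -1)))), 75) = Add(Mul(16, Add(Rational(61, 27), Mul(68, Pow(Mul(-15, 13), -1)))), 75) = Add(Mul(16, Add(Rational(61, 27), Mul(68, Pow(-195, -1)))), 75) = Add(Mul(16, Add(Rational(61, 27), Mul(68, Rational(-1, 195)))), 75) = Add(Mul(16, Add(Rational(61, 27), Rational(-68, 195))), 75) = Add(Mul(16, Rational(3353, 1755)), 75) = Add(Rational(53648, 1755), 75) = Rational(185273, 1755)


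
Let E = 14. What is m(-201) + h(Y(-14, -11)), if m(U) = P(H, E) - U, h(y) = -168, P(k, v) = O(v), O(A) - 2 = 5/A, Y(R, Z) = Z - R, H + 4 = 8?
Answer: 495/14 ≈ 35.357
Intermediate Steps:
H = 4 (H = -4 + 8 = 4)
O(A) = 2 + 5/A
P(k, v) = 2 + 5/v
m(U) = 33/14 - U (m(U) = (2 + 5/14) - U = 33/14 - U)
m(-201) + h(Y(-14, -11)) = (33/14 - 1*(-201)) - 168 = (33/14 + 201) - 168 = 2847/14 - 168 = 495/14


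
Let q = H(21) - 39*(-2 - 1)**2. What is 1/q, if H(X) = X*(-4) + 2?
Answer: -1/433 ≈ -0.0023095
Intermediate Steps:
H(X) = 2 - 4*X (H(X) = -4*X + 2 = 2 - 4*X)
q = -433 (q = (2 - 4*21) - 39*(-2 - 1)**2 = (2 - 84) - 39*(-3)**2 = -82 - 39*9 = -82 - 351 = -433)
1/q = 1/(-433) = -1/433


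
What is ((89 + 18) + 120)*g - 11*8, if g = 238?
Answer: 53938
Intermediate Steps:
((89 + 18) + 120)*g - 11*8 = ((89 + 18) + 120)*238 - 11*8 = (107 + 120)*238 - 88 = 227*238 - 88 = 54026 - 88 = 53938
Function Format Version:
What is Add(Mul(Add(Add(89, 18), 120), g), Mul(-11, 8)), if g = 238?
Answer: 53938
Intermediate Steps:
Add(Mul(Add(Add(89, 18), 120), g), Mul(-11, 8)) = Add(Mul(Add(Add(89, 18), 120), 238), Mul(-11, 8)) = Add(Mul(Add(107, 120), 238), -88) = Add(Mul(227, 238), -88) = Add(54026, -88) = 53938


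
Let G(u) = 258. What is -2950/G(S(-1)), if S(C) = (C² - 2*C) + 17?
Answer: -1475/129 ≈ -11.434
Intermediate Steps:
S(C) = 17 + C² - 2*C
-2950/G(S(-1)) = -2950/258 = -2950*1/258 = -1475/129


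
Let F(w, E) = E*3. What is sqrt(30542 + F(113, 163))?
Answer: sqrt(31031) ≈ 176.16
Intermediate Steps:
F(w, E) = 3*E
sqrt(30542 + F(113, 163)) = sqrt(30542 + 3*163) = sqrt(30542 + 489) = sqrt(31031)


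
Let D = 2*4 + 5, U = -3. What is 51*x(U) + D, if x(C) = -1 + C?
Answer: -191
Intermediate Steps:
D = 13 (D = 8 + 5 = 13)
51*x(U) + D = 51*(-1 - 3) + 13 = 51*(-4) + 13 = -204 + 13 = -191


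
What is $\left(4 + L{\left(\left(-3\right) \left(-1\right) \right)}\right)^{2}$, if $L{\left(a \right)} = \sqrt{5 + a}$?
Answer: $24 + 16 \sqrt{2} \approx 46.627$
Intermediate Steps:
$\left(4 + L{\left(\left(-3\right) \left(-1\right) \right)}\right)^{2} = \left(4 + \sqrt{5 - -3}\right)^{2} = \left(4 + \sqrt{5 + 3}\right)^{2} = \left(4 + \sqrt{8}\right)^{2} = \left(4 + 2 \sqrt{2}\right)^{2}$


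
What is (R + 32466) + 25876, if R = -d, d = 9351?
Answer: 48991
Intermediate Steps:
R = -9351 (R = -1*9351 = -9351)
(R + 32466) + 25876 = (-9351 + 32466) + 25876 = 23115 + 25876 = 48991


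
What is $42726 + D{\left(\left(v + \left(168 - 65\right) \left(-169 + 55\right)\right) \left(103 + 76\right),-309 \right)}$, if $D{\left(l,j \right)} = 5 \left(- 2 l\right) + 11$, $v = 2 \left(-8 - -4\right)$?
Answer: $21075237$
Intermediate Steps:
$v = -8$ ($v = 2 \left(-8 + 4\right) = 2 \left(-4\right) = -8$)
$D{\left(l,j \right)} = 11 - 10 l$ ($D{\left(l,j \right)} = - 10 l + 11 = 11 - 10 l$)
$42726 + D{\left(\left(v + \left(168 - 65\right) \left(-169 + 55\right)\right) \left(103 + 76\right),-309 \right)} = 42726 - \left(-11 + 10 \left(-8 + \left(168 - 65\right) \left(-169 + 55\right)\right) \left(103 + 76\right)\right) = 42726 - \left(-11 + 10 \left(-8 + 103 \left(-114\right)\right) 179\right) = 42726 - \left(-11 + 10 \left(-8 - 11742\right) 179\right) = 42726 - \left(-11 + 10 \left(\left(-11750\right) 179\right)\right) = 42726 + \left(11 - -21032500\right) = 42726 + \left(11 + 21032500\right) = 42726 + 21032511 = 21075237$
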